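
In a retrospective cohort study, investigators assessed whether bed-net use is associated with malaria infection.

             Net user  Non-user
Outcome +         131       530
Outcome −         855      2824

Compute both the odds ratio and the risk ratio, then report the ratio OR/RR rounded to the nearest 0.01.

Reading the table with exposure as columns: a = 131 (Net user, case), b = 855 (Net user, non-case), c = 530 (Non-user, case), d = 2824.
OR = (131·2824)/(855·530) = 369944/453150 = 0.81638
Risk in exposed = 131/986 = 0.13286; risk in unexposed = 530/3354 = 0.15802; RR = 0.84078
OR/RR = 0.81638 / 0.84078 = 0.97098
The outcome is not rare, so the OR lies further from 1 than the RR.

0.97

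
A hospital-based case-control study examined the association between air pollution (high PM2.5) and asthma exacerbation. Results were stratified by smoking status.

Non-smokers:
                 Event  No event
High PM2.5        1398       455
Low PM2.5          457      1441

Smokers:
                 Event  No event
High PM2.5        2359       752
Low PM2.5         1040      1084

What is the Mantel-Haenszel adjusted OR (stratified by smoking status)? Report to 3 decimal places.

5.007

OR_MH = Σ(aᵢdᵢ/nᵢ) / Σ(bᵢcᵢ/nᵢ), where nᵢ is the stratum total.
Stratum 1 (Non-smokers): n = 3751; a·d/n = 1398·1441/3751 = 537.0616; b·c/n = 455·457/3751 = 55.4346
Stratum 2 (Smokers): n = 5235; a·d/n = 2359·1084/5235 = 488.4730; b·c/n = 752·1040/5235 = 149.3945
OR_MH = (537.0616 + 488.4730) / (55.4346 + 149.3945) = 1025.5346 / 204.8290 = 5.00678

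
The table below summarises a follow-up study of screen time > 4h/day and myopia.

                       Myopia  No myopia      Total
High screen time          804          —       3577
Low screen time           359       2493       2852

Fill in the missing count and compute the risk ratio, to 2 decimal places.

The missing cell is in the exposed row: 3577 − 804 = 2773.
So a = 804, b = 2773, c = 359, d = 2493.
RR = [a/(a+b)] / [c/(c+d)] = (804/3577) / (359/2852) = 0.22477/0.12588 = 1.78563

1.79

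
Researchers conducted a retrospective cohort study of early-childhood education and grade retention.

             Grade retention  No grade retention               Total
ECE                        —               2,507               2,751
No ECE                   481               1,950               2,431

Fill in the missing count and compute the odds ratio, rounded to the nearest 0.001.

0.395

The missing cell is in the exposed row: 2751 − 2507 = 244.
So a = 244, b = 2507, c = 481, d = 1950.
OR = (a·d)/(b·c) = (244 × 1950) / (2507 × 481) = 475800 / 1205867 = 0.39457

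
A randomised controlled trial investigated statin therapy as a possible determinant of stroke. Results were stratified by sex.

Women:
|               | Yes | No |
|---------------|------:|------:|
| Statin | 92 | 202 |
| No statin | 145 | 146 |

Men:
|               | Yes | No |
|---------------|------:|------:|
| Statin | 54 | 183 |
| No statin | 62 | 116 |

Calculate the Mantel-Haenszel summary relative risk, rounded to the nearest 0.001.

0.637

RR_MH = Σ(aᵢ·n₀ᵢ/nᵢ) / Σ(cᵢ·n₁ᵢ/nᵢ), with n₁ᵢ = aᵢ+bᵢ (exposed), n₀ᵢ = cᵢ+dᵢ (unexposed), nᵢ = n₁ᵢ+n₀ᵢ.
Stratum 1 (Women): n₁ = 294, n₀ = 291, n = 585; a·n₀/n = 92·291/585 = 45.7641; c·n₁/n = 145·294/585 = 72.8718
Stratum 2 (Men): n₁ = 237, n₀ = 178, n = 415; a·n₀/n = 54·178/415 = 23.1614; c·n₁/n = 62·237/415 = 35.4072
RR_MH = (45.7641 + 23.1614) / (72.8718 + 35.4072) = 68.9255 / 108.2790 = 0.63655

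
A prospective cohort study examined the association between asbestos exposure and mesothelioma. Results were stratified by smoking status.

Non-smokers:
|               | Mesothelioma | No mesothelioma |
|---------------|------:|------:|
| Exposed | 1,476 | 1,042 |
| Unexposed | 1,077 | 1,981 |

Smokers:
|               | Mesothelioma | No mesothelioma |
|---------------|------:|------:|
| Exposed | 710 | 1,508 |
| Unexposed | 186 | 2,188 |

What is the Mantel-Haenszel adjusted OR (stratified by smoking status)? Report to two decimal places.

OR_MH = Σ(aᵢdᵢ/nᵢ) / Σ(bᵢcᵢ/nᵢ), where nᵢ is the stratum total.
Stratum 1 (Non-smokers): n = 5576; a·d/n = 1476·1981/5576 = 524.3824; b·c/n = 1042·1077/5576 = 201.2615
Stratum 2 (Smokers): n = 4592; a·d/n = 710·2188/4592 = 338.3014; b·c/n = 1508·186/4592 = 61.0819
OR_MH = (524.3824 + 338.3014) / (201.2615 + 61.0819) = 862.6837 / 262.3434 = 3.28838

3.29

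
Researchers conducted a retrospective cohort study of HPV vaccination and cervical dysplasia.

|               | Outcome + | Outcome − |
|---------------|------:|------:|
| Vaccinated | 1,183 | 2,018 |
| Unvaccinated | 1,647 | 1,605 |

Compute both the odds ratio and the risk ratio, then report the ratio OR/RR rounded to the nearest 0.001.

0.783

Cells: a = 1183, b = 2018, c = 1647, d = 1605.
OR = (1183·1605)/(2018·1647) = 1898715/3323646 = 0.57127
Risk in exposed = 1183/3201 = 0.36957; risk in unexposed = 1647/3252 = 0.50646; RR = 0.72972
OR/RR = 0.57127 / 0.72972 = 0.78287
The outcome is not rare, so the OR lies further from 1 than the RR.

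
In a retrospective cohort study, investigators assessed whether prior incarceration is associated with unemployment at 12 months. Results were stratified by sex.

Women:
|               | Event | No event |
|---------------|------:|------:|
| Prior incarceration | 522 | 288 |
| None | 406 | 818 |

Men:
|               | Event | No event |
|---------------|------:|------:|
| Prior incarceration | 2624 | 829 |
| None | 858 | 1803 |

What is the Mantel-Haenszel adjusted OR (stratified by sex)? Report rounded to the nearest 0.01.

OR_MH = Σ(aᵢdᵢ/nᵢ) / Σ(bᵢcᵢ/nᵢ), where nᵢ is the stratum total.
Stratum 1 (Women): n = 2034; a·d/n = 522·818/2034 = 209.9292; b·c/n = 288·406/2034 = 57.4867
Stratum 2 (Men): n = 6114; a·d/n = 2624·1803/6114 = 773.8096; b·c/n = 829·858/6114 = 116.3366
OR_MH = (209.9292 + 773.8096) / (57.4867 + 116.3366) = 983.7388 / 173.8233 = 5.65942

5.66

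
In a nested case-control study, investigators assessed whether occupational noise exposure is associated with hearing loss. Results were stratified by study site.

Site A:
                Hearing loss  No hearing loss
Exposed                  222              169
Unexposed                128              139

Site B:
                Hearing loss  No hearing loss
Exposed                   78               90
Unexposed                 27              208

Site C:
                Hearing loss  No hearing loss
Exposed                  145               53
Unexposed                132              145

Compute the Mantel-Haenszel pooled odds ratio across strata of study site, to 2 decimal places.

2.45

OR_MH = Σ(aᵢdᵢ/nᵢ) / Σ(bᵢcᵢ/nᵢ), where nᵢ is the stratum total.
Stratum 1 (Site A): n = 658; a·d/n = 222·139/658 = 46.8967; b·c/n = 169·128/658 = 32.8754
Stratum 2 (Site B): n = 403; a·d/n = 78·208/403 = 40.2581; b·c/n = 90·27/403 = 6.0298
Stratum 3 (Site C): n = 475; a·d/n = 145·145/475 = 44.2632; b·c/n = 53·132/475 = 14.7284
OR_MH = (46.8967 + 40.2581 + 44.2632) / (32.8754 + 6.0298 + 14.7284) = 131.4179 / 53.6336 = 2.45029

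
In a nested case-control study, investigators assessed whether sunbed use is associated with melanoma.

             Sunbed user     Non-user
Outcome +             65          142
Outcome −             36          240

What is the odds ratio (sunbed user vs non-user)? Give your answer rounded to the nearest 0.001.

Reading the table with exposure as columns: a = 65 (Sunbed user, case), b = 36 (Sunbed user, non-case), c = 142 (Non-user, case), d = 240.
OR = (a·d)/(b·c) = (65 × 240) / (36 × 142) = 15600 / 5112 = 3.05164
The odds of melanoma are about 3.05 times as high in the sunbed user group.

3.052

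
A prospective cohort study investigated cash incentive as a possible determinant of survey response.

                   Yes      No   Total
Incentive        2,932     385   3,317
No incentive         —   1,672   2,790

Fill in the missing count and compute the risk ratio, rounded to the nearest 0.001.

2.206

The missing cell is in the unexposed row: 2790 − 1672 = 1118.
So a = 2932, b = 385, c = 1118, d = 1672.
RR = [a/(a+b)] / [c/(c+d)] = (2932/3317) / (1118/2790) = 0.88393/0.40072 = 2.20587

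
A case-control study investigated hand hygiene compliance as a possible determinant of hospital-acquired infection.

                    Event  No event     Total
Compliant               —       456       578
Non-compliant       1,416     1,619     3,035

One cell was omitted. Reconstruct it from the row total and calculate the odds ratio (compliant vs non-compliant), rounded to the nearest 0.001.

0.306

The missing cell is in the exposed row: 578 − 456 = 122.
So a = 122, b = 456, c = 1416, d = 1619.
OR = (a·d)/(b·c) = (122 × 1619) / (456 × 1416) = 197518 / 645696 = 0.30590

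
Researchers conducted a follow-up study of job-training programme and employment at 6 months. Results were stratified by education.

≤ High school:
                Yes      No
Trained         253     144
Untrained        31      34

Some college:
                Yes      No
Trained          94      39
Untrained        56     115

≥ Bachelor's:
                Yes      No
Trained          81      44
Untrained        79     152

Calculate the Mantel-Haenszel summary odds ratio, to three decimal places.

3.336

OR_MH = Σ(aᵢdᵢ/nᵢ) / Σ(bᵢcᵢ/nᵢ), where nᵢ is the stratum total.
Stratum 1 (≤ High school): n = 462; a·d/n = 253·34/462 = 18.6190; b·c/n = 144·31/462 = 9.6623
Stratum 2 (Some college): n = 304; a·d/n = 94·115/304 = 35.5592; b·c/n = 39·56/304 = 7.1842
Stratum 3 (≥ Bachelor's): n = 356; a·d/n = 81·152/356 = 34.5843; b·c/n = 44·79/356 = 9.7640
OR_MH = (18.6190 + 35.5592 + 34.5843) / (9.6623 + 7.1842 + 9.7640) = 88.7625 / 26.6106 = 3.33561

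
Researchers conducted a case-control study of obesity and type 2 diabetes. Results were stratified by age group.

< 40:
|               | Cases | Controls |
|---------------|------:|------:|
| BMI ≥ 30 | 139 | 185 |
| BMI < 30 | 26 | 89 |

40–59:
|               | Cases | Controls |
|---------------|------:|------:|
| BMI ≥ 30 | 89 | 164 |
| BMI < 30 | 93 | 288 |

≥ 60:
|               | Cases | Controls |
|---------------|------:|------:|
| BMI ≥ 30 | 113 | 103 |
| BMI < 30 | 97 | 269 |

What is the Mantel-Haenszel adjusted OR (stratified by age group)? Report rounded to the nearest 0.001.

OR_MH = Σ(aᵢdᵢ/nᵢ) / Σ(bᵢcᵢ/nᵢ), where nᵢ is the stratum total.
Stratum 1 (< 40): n = 439; a·d/n = 139·89/439 = 28.1800; b·c/n = 185·26/439 = 10.9567
Stratum 2 (40–59): n = 634; a·d/n = 89·288/634 = 40.4290; b·c/n = 164·93/634 = 24.0568
Stratum 3 (≥ 60): n = 582; a·d/n = 113·269/582 = 52.2285; b·c/n = 103·97/582 = 17.1667
OR_MH = (28.1800 + 40.4290 + 52.2285) / (10.9567 + 24.0568 + 17.1667) = 120.8375 / 52.1802 = 2.31577

2.316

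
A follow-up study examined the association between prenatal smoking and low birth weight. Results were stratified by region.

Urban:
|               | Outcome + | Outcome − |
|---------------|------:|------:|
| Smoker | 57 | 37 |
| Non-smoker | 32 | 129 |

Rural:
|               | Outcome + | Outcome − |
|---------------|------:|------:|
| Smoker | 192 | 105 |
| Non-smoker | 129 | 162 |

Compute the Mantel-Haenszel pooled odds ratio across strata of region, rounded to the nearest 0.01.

OR_MH = Σ(aᵢdᵢ/nᵢ) / Σ(bᵢcᵢ/nᵢ), where nᵢ is the stratum total.
Stratum 1 (Urban): n = 255; a·d/n = 57·129/255 = 28.8353; b·c/n = 37·32/255 = 4.6431
Stratum 2 (Rural): n = 588; a·d/n = 192·162/588 = 52.8980; b·c/n = 105·129/588 = 23.0357
OR_MH = (28.8353 + 52.8980) / (4.6431 + 23.0357) = 81.7333 / 27.6789 = 2.95291

2.95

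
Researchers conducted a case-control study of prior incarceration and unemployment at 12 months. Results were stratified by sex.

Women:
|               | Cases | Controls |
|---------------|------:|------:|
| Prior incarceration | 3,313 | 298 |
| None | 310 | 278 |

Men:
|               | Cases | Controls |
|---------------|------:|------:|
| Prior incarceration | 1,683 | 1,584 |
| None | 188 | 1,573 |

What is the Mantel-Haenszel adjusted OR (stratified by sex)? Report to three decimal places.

9.182

OR_MH = Σ(aᵢdᵢ/nᵢ) / Σ(bᵢcᵢ/nᵢ), where nᵢ is the stratum total.
Stratum 1 (Women): n = 4199; a·d/n = 3313·278/4199 = 219.3413; b·c/n = 298·310/4199 = 22.0005
Stratum 2 (Men): n = 5028; a·d/n = 1683·1573/5028 = 526.5233; b·c/n = 1584·188/5028 = 59.2267
OR_MH = (219.3413 + 526.5233) / (22.0005 + 59.2267) = 745.8645 / 81.2272 = 9.18245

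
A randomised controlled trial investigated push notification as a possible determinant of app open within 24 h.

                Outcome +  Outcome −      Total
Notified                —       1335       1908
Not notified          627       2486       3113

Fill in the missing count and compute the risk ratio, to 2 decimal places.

1.49

The missing cell is in the exposed row: 1908 − 1335 = 573.
So a = 573, b = 1335, c = 627, d = 2486.
RR = [a/(a+b)] / [c/(c+d)] = (573/1908) / (627/3113) = 0.30031/0.20141 = 1.49103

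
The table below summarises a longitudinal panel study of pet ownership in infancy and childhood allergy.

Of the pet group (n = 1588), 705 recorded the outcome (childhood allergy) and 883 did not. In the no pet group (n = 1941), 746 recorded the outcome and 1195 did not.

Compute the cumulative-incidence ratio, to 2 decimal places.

From the description: a = 705, b = 883, c = 746, d = 1195.
Risk in exposed = 705/1588 = 0.44395; risk in unexposed = 746/1941 = 0.38434.
RR = 0.44395 / 0.38434 = 1.15512
The risk among the exposed is 1.16 times that among the unexposed.

1.16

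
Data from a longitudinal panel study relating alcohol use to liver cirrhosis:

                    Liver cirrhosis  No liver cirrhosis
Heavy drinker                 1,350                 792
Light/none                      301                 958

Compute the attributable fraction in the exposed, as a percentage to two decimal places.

Cells: a = 1350, b = 792, c = 301, d = 958.
Risk in exposed = 1350/2142 = 0.63025; risk in unexposed = 301/1259 = 0.23908.
RR = 0.63025/0.23908 = 2.63617
AR% = (RR − 1)/RR × 100 = (2.63617 − 1)/2.63617 × 100 = 62.0662%

62.07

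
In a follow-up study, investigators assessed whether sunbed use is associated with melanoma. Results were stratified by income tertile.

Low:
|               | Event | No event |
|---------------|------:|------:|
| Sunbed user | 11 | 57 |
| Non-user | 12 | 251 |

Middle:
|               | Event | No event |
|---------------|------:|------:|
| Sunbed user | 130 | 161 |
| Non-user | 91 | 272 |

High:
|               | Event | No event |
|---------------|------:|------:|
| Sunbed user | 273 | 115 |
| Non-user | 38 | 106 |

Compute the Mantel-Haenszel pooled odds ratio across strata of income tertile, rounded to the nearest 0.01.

OR_MH = Σ(aᵢdᵢ/nᵢ) / Σ(bᵢcᵢ/nᵢ), where nᵢ is the stratum total.
Stratum 1 (Low): n = 331; a·d/n = 11·251/331 = 8.3414; b·c/n = 57·12/331 = 2.0665
Stratum 2 (Middle): n = 654; a·d/n = 130·272/654 = 54.0673; b·c/n = 161·91/654 = 22.4021
Stratum 3 (High): n = 532; a·d/n = 273·106/532 = 54.3947; b·c/n = 115·38/532 = 8.2143
OR_MH = (8.3414 + 54.0673 + 54.3947) / (2.0665 + 22.4021 + 8.2143) = 116.8034 / 32.6829 = 3.57384

3.57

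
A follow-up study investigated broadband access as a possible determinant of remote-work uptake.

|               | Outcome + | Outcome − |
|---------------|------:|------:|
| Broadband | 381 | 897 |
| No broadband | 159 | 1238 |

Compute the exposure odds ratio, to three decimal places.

Cells: a = 381, b = 897, c = 159, d = 1238.
OR = (a·d)/(b·c) = (381 × 1238) / (897 × 159) = 471678 / 142623 = 3.30717
The odds of remote-work uptake are about 3.31 times as high in the broadband group.

3.307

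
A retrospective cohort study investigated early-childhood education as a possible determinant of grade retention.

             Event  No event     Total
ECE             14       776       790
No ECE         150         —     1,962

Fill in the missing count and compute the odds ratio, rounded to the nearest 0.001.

The missing cell is in the unexposed row: 1962 − 150 = 1812.
So a = 14, b = 776, c = 150, d = 1812.
OR = (a·d)/(b·c) = (14 × 1812) / (776 × 150) = 25368 / 116400 = 0.21794

0.218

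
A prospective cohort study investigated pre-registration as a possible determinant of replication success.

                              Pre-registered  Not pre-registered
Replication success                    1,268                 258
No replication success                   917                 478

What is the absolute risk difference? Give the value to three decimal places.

Reading the table with exposure as columns: a = 1268 (Pre-registered, case), b = 917 (Pre-registered, non-case), c = 258 (Not pre-registered, case), d = 478.
Risk in exposed = 1268/2185 = 0.580320; risk in unexposed = 258/736 = 0.350543.
Risk difference = 0.580320 − 0.350543 = 0.229777

0.230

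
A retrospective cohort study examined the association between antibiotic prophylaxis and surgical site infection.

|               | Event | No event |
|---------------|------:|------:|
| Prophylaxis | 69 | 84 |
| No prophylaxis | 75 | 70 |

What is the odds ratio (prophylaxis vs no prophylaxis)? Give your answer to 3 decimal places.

Cells: a = 69, b = 84, c = 75, d = 70.
OR = (a·d)/(b·c) = (69 × 70) / (84 × 75) = 4830 / 6300 = 0.76667
Exposure is associated with lower odds of surgical site infection (OR = 0.77 < 1).

0.767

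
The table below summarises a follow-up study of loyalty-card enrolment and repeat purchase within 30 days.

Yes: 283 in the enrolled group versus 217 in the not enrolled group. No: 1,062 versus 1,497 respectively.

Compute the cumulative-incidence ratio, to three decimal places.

From the description: a = 283, b = 1062, c = 217, d = 1497.
Risk in exposed = 283/1345 = 0.21041; risk in unexposed = 217/1714 = 0.12660.
RR = 0.21041 / 0.12660 = 1.66194
The risk among the exposed is 1.66 times that among the unexposed.

1.662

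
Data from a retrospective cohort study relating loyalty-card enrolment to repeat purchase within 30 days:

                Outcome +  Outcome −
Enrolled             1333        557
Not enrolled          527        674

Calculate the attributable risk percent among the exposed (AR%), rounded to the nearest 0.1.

37.8

Cells: a = 1333, b = 557, c = 527, d = 674.
Risk in exposed = 1333/1890 = 0.70529; risk in unexposed = 527/1201 = 0.43880.
RR = 0.70529/0.43880 = 1.60731
AR% = (RR − 1)/RR × 100 = (1.60731 − 1)/1.60731 × 100 = 37.7844%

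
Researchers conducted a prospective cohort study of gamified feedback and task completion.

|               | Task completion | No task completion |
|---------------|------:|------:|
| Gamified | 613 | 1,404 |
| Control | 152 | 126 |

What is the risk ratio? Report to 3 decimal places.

0.556

Cells: a = 613, b = 1404, c = 152, d = 126.
Risk in exposed = 613/2017 = 0.30392; risk in unexposed = 152/278 = 0.54676.
RR = 0.30392 / 0.54676 = 0.55585
The risk is 44% lower among the exposed than among the unexposed.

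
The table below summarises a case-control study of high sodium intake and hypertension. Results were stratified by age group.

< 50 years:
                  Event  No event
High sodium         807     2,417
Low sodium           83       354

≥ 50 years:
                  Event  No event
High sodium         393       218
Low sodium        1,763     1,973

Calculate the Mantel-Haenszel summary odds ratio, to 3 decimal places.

OR_MH = Σ(aᵢdᵢ/nᵢ) / Σ(bᵢcᵢ/nᵢ), where nᵢ is the stratum total.
Stratum 1 (< 50 years): n = 3661; a·d/n = 807·354/3661 = 78.0328; b·c/n = 2417·83/3661 = 54.7968
Stratum 2 (≥ 50 years): n = 4347; a·d/n = 393·1973/4347 = 178.3734; b·c/n = 218·1763/4347 = 88.4136
OR_MH = (78.0328 + 178.3734) / (54.7968 + 88.4136) = 256.4061 / 143.2104 = 1.79042

1.790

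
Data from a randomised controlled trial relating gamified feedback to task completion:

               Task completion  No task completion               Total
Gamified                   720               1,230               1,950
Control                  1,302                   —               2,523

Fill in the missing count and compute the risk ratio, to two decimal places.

0.72

The missing cell is in the unexposed row: 2523 − 1302 = 1221.
So a = 720, b = 1230, c = 1302, d = 1221.
RR = [a/(a+b)] / [c/(c+d)] = (720/1950) / (1302/2523) = 0.36923/0.51605 = 0.71549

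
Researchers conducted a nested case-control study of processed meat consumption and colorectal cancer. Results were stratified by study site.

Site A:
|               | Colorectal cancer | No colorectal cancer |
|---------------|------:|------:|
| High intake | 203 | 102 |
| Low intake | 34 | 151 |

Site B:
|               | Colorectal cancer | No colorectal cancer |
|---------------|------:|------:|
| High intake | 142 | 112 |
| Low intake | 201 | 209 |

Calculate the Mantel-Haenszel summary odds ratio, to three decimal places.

2.617

OR_MH = Σ(aᵢdᵢ/nᵢ) / Σ(bᵢcᵢ/nᵢ), where nᵢ is the stratum total.
Stratum 1 (Site A): n = 490; a·d/n = 203·151/490 = 62.5571; b·c/n = 102·34/490 = 7.0776
Stratum 2 (Site B): n = 664; a·d/n = 142·209/664 = 44.6958; b·c/n = 112·201/664 = 33.9036
OR_MH = (62.5571 + 44.6958) / (7.0776 + 33.9036) = 107.2529 / 40.9812 = 2.61713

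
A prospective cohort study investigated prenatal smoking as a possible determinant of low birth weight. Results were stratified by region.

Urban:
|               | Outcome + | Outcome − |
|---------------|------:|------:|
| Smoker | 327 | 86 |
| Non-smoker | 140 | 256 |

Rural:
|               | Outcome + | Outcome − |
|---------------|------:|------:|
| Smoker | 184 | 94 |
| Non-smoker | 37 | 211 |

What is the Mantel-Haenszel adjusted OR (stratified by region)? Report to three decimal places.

8.248

OR_MH = Σ(aᵢdᵢ/nᵢ) / Σ(bᵢcᵢ/nᵢ), where nᵢ is the stratum total.
Stratum 1 (Urban): n = 809; a·d/n = 327·256/809 = 103.4759; b·c/n = 86·140/809 = 14.8826
Stratum 2 (Rural): n = 526; a·d/n = 184·211/526 = 73.8099; b·c/n = 94·37/526 = 6.6122
OR_MH = (103.4759 + 73.8099) / (14.8826 + 6.6122) = 177.2858 / 21.4947 = 8.24787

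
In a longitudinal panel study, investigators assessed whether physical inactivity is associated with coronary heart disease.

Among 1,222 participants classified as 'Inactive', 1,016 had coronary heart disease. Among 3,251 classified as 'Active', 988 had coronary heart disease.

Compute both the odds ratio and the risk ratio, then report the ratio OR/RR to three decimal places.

4.129

From the description: a = 1016, b = 206, c = 988, d = 2263.
OR = (1016·2263)/(206·988) = 2299208/203528 = 11.29677
Risk in exposed = 1016/1222 = 0.83142; risk in unexposed = 988/3251 = 0.30391; RR = 2.73579
OR/RR = 11.29677 / 2.73579 = 4.12925
The outcome is not rare, so the OR lies further from 1 than the RR.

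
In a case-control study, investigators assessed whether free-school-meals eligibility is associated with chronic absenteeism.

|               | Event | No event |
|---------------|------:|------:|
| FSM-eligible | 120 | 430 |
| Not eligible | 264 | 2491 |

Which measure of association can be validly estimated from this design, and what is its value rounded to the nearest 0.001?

2.633

Cells: a = 120, b = 430, c = 264, d = 2491.
This is a case-control study: participants were sampled on outcome status, so risks in the source population cannot be estimated directly — relative risk is not valid here. The odds ratio is the appropriate measure.
OR = (a·d)/(b·c) = (120 × 2491) / (430 × 264) = 298920 / 113520 = 2.63319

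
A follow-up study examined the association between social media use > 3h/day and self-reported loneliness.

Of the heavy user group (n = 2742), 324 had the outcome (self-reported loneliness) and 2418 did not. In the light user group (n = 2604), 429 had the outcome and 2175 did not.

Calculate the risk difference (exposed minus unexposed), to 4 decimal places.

-0.0466

From the description: a = 324, b = 2418, c = 429, d = 2175.
Risk in exposed = 324/2742 = 0.118162; risk in unexposed = 429/2604 = 0.164747.
Risk difference = 0.118162 − 0.164747 = -0.046585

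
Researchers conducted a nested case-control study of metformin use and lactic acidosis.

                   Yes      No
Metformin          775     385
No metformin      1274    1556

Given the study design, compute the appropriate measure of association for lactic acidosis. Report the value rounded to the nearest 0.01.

2.46

Cells: a = 775, b = 385, c = 1274, d = 1556.
This is a nested case-control study: participants were sampled on outcome status, so risks in the source population cannot be estimated directly — relative risk is not valid here. The odds ratio is the appropriate measure.
OR = (a·d)/(b·c) = (775 × 1556) / (385 × 1274) = 1205900 / 490490 = 2.45856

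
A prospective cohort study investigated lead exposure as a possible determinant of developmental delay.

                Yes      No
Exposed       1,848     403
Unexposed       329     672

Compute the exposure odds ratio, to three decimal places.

Cells: a = 1848, b = 403, c = 329, d = 672.
OR = (a·d)/(b·c) = (1848 × 672) / (403 × 329) = 1241856 / 132587 = 9.36635
The odds of developmental delay are about 9.37 times as high in the exposed group.

9.366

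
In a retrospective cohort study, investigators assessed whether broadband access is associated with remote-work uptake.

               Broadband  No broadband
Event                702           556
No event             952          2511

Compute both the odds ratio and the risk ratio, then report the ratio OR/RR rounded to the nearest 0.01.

1.42

Reading the table with exposure as columns: a = 702 (Broadband, case), b = 952 (Broadband, non-case), c = 556 (No broadband, case), d = 2511.
OR = (702·2511)/(952·556) = 1762722/529312 = 3.33021
Risk in exposed = 702/1654 = 0.42443; risk in unexposed = 556/3067 = 0.18128; RR = 2.34121
OR/RR = 3.33021 / 2.34121 = 1.42243
The outcome is not rare, so the OR lies further from 1 than the RR.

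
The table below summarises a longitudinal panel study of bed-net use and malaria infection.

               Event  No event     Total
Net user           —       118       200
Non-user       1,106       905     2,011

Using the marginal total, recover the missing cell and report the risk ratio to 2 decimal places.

The missing cell is in the exposed row: 200 − 118 = 82.
So a = 82, b = 118, c = 1106, d = 905.
RR = [a/(a+b)] / [c/(c+d)] = (82/200) / (1106/2011) = 0.41000/0.54998 = 0.74549

0.75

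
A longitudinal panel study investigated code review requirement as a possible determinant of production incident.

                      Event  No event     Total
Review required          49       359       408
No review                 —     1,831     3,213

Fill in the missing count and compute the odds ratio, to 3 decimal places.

0.181

The missing cell is in the unexposed row: 3213 − 1831 = 1382.
So a = 49, b = 359, c = 1382, d = 1831.
OR = (a·d)/(b·c) = (49 × 1831) / (359 × 1382) = 89719 / 496138 = 0.18083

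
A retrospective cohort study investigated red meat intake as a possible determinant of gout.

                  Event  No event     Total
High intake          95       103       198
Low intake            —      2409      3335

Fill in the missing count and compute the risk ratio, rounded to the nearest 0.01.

1.73

The missing cell is in the unexposed row: 3335 − 2409 = 926.
So a = 95, b = 103, c = 926, d = 2409.
RR = [a/(a+b)] / [c/(c+d)] = (95/198) / (926/3335) = 0.47980/0.27766 = 1.72800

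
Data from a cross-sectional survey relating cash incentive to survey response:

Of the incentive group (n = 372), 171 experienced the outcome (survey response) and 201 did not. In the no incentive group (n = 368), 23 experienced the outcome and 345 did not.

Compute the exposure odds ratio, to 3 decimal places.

From the description: a = 171, b = 201, c = 23, d = 345.
OR = (a·d)/(b·c) = (171 × 345) / (201 × 23) = 58995 / 4623 = 12.76119
The odds of survey response are about 12.76 times as high in the incentive group.

12.761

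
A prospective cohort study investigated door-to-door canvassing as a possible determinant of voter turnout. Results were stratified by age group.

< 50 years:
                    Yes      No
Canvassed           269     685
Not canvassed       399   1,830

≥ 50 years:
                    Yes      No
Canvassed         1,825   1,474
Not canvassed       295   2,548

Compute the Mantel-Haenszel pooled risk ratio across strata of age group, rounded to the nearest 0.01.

RR_MH = Σ(aᵢ·n₀ᵢ/nᵢ) / Σ(cᵢ·n₁ᵢ/nᵢ), with n₁ᵢ = aᵢ+bᵢ (exposed), n₀ᵢ = cᵢ+dᵢ (unexposed), nᵢ = n₁ᵢ+n₀ᵢ.
Stratum 1 (< 50 years): n₁ = 954, n₀ = 2229, n = 3183; a·n₀/n = 269·2229/3183 = 188.3761; c·n₁/n = 399·954/3183 = 119.5872
Stratum 2 (≥ 50 years): n₁ = 3299, n₀ = 2843, n = 6142; a·n₀/n = 1825·2843/6142 = 844.7533; c·n₁/n = 295·3299/6142 = 158.4508
RR_MH = (188.3761 + 844.7533) / (119.5872 + 158.4508) = 1033.1294 / 278.0380 = 3.71578

3.72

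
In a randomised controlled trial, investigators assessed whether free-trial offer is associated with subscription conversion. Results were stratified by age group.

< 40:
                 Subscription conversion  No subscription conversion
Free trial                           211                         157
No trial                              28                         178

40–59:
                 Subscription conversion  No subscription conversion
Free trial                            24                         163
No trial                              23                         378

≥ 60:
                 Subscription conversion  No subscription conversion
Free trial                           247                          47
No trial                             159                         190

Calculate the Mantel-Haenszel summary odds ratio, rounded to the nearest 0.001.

OR_MH = Σ(aᵢdᵢ/nᵢ) / Σ(bᵢcᵢ/nᵢ), where nᵢ is the stratum total.
Stratum 1 (< 40): n = 574; a·d/n = 211·178/574 = 65.4321; b·c/n = 157·28/574 = 7.6585
Stratum 2 (40–59): n = 588; a·d/n = 24·378/588 = 15.4286; b·c/n = 163·23/588 = 6.3759
Stratum 3 (≥ 60): n = 643; a·d/n = 247·190/643 = 72.9860; b·c/n = 47·159/643 = 11.6221
OR_MH = (65.4321 + 15.4286 + 72.9860) / (7.6585 + 6.3759 + 11.6221) = 153.8466 / 25.6565 = 5.99641

5.996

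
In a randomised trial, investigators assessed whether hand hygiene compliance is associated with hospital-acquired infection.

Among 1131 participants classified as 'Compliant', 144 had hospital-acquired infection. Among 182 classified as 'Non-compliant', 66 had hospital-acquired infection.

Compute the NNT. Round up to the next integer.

Risk in treated group = 144/1131 = 0.12732; risk in control = 66/182 = 0.36264.
Absolute risk reduction = 0.36264 − 0.12732 = 0.23532
NNT = 1 / ARR = 1 / 0.23532 = 4.250 → round up → 5

5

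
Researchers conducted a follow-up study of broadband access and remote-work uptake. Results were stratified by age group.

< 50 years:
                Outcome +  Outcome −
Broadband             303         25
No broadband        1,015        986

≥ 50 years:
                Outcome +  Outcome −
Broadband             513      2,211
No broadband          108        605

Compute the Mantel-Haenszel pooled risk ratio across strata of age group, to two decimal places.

RR_MH = Σ(aᵢ·n₀ᵢ/nᵢ) / Σ(cᵢ·n₁ᵢ/nᵢ), with n₁ᵢ = aᵢ+bᵢ (exposed), n₀ᵢ = cᵢ+dᵢ (unexposed), nᵢ = n₁ᵢ+n₀ᵢ.
Stratum 1 (< 50 years): n₁ = 328, n₀ = 2001, n = 2329; a·n₀/n = 303·2001/2329 = 260.3276; c·n₁/n = 1015·328/2329 = 142.9455
Stratum 2 (≥ 50 years): n₁ = 2724, n₀ = 713, n = 3437; a·n₀/n = 513·713/3437 = 106.4210; c·n₁/n = 108·2724/3437 = 85.5956
RR_MH = (260.3276 + 106.4210) / (142.9455 + 85.5956) = 366.7486 / 228.5410 = 1.60474

1.60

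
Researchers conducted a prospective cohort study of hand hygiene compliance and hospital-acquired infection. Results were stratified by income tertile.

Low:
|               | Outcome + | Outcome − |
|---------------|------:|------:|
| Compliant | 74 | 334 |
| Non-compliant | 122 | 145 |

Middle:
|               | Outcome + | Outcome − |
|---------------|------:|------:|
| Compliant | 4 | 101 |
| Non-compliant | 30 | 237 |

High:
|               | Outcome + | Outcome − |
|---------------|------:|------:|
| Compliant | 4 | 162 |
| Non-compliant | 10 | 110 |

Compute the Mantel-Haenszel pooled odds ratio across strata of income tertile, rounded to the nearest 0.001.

0.269

OR_MH = Σ(aᵢdᵢ/nᵢ) / Σ(bᵢcᵢ/nᵢ), where nᵢ is the stratum total.
Stratum 1 (Low): n = 675; a·d/n = 74·145/675 = 15.8963; b·c/n = 334·122/675 = 60.3674
Stratum 2 (Middle): n = 372; a·d/n = 4·237/372 = 2.5484; b·c/n = 101·30/372 = 8.1452
Stratum 3 (High): n = 286; a·d/n = 4·110/286 = 1.5385; b·c/n = 162·10/286 = 5.6643
OR_MH = (15.8963 + 2.5484 + 1.5385) / (60.3674 + 8.1452 + 5.6643) = 19.9831 / 74.1769 = 0.26940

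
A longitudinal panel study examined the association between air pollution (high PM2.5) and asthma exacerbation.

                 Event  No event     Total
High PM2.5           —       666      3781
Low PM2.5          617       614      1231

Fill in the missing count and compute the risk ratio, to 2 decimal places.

1.64

The missing cell is in the exposed row: 3781 − 666 = 3115.
So a = 3115, b = 666, c = 617, d = 614.
RR = [a/(a+b)] / [c/(c+d)] = (3115/3781) / (617/1231) = 0.82386/0.50122 = 1.64371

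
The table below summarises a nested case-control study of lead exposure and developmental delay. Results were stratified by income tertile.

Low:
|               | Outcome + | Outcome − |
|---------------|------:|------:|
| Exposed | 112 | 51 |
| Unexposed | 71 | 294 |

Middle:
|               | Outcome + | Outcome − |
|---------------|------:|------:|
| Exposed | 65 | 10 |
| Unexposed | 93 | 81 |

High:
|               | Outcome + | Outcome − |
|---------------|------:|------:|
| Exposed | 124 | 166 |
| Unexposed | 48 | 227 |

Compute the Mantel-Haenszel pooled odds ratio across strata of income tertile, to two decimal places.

OR_MH = Σ(aᵢdᵢ/nᵢ) / Σ(bᵢcᵢ/nᵢ), where nᵢ is the stratum total.
Stratum 1 (Low): n = 528; a·d/n = 112·294/528 = 62.3636; b·c/n = 51·71/528 = 6.8580
Stratum 2 (Middle): n = 249; a·d/n = 65·81/249 = 21.1446; b·c/n = 10·93/249 = 3.7349
Stratum 3 (High): n = 565; a·d/n = 124·227/565 = 49.8195; b·c/n = 166·48/565 = 14.1027
OR_MH = (62.3636 + 21.1446 + 49.8195) / (6.8580 + 3.7349 + 14.1027) = 133.3277 / 24.6955 = 5.39885

5.40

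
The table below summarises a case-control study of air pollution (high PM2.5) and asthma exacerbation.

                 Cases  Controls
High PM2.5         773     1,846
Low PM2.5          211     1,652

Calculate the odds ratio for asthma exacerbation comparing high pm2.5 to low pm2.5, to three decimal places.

3.279

Cells: a = 773, b = 1846, c = 211, d = 1652.
OR = (a·d)/(b·c) = (773 × 1652) / (1846 × 211) = 1276996 / 389506 = 3.27850
The odds of asthma exacerbation are about 3.28 times as high in the high pm2.5 group.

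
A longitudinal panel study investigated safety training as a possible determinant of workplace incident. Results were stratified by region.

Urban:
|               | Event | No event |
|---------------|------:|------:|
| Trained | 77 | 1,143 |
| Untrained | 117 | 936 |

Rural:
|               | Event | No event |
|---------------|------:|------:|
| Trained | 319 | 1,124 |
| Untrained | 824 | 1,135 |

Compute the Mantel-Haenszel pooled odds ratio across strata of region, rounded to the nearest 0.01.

OR_MH = Σ(aᵢdᵢ/nᵢ) / Σ(bᵢcᵢ/nᵢ), where nᵢ is the stratum total.
Stratum 1 (Urban): n = 2273; a·d/n = 77·936/2273 = 31.7079; b·c/n = 1143·117/2273 = 58.8346
Stratum 2 (Rural): n = 3402; a·d/n = 319·1135/3402 = 106.4271; b·c/n = 1124·824/3402 = 272.2446
OR_MH = (31.7079 + 106.4271) / (58.8346 + 272.2446) = 138.1350 / 331.0791 = 0.41723

0.42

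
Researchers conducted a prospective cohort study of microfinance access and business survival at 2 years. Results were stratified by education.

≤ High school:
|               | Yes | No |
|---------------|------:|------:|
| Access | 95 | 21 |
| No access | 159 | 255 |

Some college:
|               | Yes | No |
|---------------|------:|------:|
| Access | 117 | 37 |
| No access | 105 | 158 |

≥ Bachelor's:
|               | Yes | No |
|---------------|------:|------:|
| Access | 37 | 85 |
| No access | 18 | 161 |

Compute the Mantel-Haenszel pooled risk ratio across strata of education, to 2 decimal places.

2.10

RR_MH = Σ(aᵢ·n₀ᵢ/nᵢ) / Σ(cᵢ·n₁ᵢ/nᵢ), with n₁ᵢ = aᵢ+bᵢ (exposed), n₀ᵢ = cᵢ+dᵢ (unexposed), nᵢ = n₁ᵢ+n₀ᵢ.
Stratum 1 (≤ High school): n₁ = 116, n₀ = 414, n = 530; a·n₀/n = 95·414/530 = 74.2075; c·n₁/n = 159·116/530 = 34.8000
Stratum 2 (Some college): n₁ = 154, n₀ = 263, n = 417; a·n₀/n = 117·263/417 = 73.7914; c·n₁/n = 105·154/417 = 38.7770
Stratum 3 (≥ Bachelor's): n₁ = 122, n₀ = 179, n = 301; a·n₀/n = 37·179/301 = 22.0033; c·n₁/n = 18·122/301 = 7.2957
RR_MH = (74.2075 + 73.7914 + 22.0033) / (34.8000 + 38.7770 + 7.2957) = 170.0022 / 80.8727 = 2.10210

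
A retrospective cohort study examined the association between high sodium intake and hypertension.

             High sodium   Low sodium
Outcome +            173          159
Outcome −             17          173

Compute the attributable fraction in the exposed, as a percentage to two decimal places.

Reading the table with exposure as columns: a = 173 (High sodium, case), b = 17 (High sodium, non-case), c = 159 (Low sodium, case), d = 173.
Risk in exposed = 173/190 = 0.91053; risk in unexposed = 159/332 = 0.47892.
RR = 0.91053/0.47892 = 1.90122
AR% = (RR − 1)/RR × 100 = (1.90122 − 1)/1.90122 × 100 = 47.4023%

47.40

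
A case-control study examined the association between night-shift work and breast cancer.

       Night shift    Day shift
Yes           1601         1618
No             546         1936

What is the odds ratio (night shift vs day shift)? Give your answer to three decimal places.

Reading the table with exposure as columns: a = 1601 (Night shift, case), b = 546 (Night shift, non-case), c = 1618 (Day shift, case), d = 1936.
OR = (a·d)/(b·c) = (1601 × 1936) / (546 × 1618) = 3099536 / 883428 = 3.50853
The odds of breast cancer are about 3.51 times as high in the night shift group.

3.509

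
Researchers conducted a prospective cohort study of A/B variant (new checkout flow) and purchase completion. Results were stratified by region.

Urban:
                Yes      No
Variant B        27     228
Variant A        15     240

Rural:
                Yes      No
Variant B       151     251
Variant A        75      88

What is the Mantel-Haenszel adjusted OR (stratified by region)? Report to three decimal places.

0.905

OR_MH = Σ(aᵢdᵢ/nᵢ) / Σ(bᵢcᵢ/nᵢ), where nᵢ is the stratum total.
Stratum 1 (Urban): n = 510; a·d/n = 27·240/510 = 12.7059; b·c/n = 228·15/510 = 6.7059
Stratum 2 (Rural): n = 565; a·d/n = 151·88/565 = 23.5186; b·c/n = 251·75/565 = 33.3186
OR_MH = (12.7059 + 23.5186) / (6.7059 + 33.3186) = 36.2245 / 40.0245 = 0.90506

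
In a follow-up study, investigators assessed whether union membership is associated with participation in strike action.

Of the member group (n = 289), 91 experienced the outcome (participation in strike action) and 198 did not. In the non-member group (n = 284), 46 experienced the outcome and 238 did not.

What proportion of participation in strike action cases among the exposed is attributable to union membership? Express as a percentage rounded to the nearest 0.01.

48.56

From the description: a = 91, b = 198, c = 46, d = 238.
Risk in exposed = 91/289 = 0.31488; risk in unexposed = 46/284 = 0.16197.
RR = 0.31488/0.16197 = 1.94403
AR% = (RR − 1)/RR × 100 = (1.94403 − 1)/1.94403 × 100 = 48.5606%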